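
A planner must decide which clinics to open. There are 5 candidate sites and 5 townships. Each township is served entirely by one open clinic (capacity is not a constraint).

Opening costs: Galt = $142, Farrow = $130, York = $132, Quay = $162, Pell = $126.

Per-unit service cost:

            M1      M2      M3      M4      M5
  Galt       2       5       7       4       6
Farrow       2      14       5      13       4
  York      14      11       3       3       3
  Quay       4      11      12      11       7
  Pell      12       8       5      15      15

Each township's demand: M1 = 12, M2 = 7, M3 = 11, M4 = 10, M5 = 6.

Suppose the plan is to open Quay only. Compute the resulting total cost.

Total cost: 571

Each township is assigned to its cheapest site among the open ones.
{Quay}: M1→Quay 4·12=48, M2→Quay 11·7=77, M3→Quay 12·11=132, M4→Quay 11·10=110, M5→Quay 7·6=42. Service 409; fixed 162; total 571.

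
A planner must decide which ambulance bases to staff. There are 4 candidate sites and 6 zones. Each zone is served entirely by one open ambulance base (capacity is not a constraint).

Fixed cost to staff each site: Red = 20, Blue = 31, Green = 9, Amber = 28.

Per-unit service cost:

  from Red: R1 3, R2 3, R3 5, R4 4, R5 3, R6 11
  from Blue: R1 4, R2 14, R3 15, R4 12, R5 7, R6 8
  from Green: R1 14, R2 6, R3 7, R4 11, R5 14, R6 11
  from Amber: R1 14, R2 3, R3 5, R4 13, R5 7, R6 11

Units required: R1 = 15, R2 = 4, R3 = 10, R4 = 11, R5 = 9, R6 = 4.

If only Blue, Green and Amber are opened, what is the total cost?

Total cost: 406

Each zone is assigned to its cheapest site among the open ones.
{Blue, Green, Amber}: R1→Blue 4·15=60, R2→Amber 3·4=12, R3→Amber 5·10=50, R4→Green 11·11=121, R5→Blue 7·9=63, R6→Blue 8·4=32. Service 338; fixed 68; total 406.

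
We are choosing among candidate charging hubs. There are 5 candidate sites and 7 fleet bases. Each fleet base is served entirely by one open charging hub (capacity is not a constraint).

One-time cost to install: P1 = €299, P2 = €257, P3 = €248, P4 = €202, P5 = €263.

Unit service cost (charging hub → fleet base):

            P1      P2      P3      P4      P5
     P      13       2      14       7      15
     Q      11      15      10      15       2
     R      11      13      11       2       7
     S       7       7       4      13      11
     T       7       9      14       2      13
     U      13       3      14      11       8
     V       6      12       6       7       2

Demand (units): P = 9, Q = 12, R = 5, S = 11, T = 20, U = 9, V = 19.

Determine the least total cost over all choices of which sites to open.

Minimum total cost: 833

For any fixed open set, each fleet base goes to its cheapest open site; total = fixed + service.
{P4, P5}: P→P4 7·9=63, Q→P5 2·12=24, R→P4 2·5=10, S→P5 11·11=121, T→P4 2·20=40, U→P5 8·9=72, V→P5 2·19=38. Service 368; fixed 465; total 833.
{P4}: P→P4 7·9=63, Q→P4 15·12=180, R→P4 2·5=10, S→P4 13·11=143, T→P4 2·20=40, U→P4 11·9=99, V→P4 7·19=133. Service 668; fixed 202; total 870.
{P2, P5}: service 399 + fixed 520 = 919
{P1, P2, P3, P4, P5}: service 201 + fixed 1269 = 1470
No other subset beats 833.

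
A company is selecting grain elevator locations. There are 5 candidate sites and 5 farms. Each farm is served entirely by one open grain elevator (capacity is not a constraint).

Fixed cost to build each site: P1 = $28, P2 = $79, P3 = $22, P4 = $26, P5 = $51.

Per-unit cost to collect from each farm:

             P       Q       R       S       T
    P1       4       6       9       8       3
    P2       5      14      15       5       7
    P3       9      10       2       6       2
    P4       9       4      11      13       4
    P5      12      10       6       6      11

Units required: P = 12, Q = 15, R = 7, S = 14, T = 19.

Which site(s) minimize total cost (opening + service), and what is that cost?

For any fixed open set, each farm goes to its cheapest open site; total = fixed + service.
{P1, P3, P4}: P→P1 4·12=48, Q→P4 4·15=60, R→P3 2·7=14, S→P3 6·14=84, T→P3 2·19=38. Service 244; fixed 76; total 320.
{P1, P3}: service 274 + fixed 50 = 324
{P3, P4}: service 304 + fixed 48 = 352
{P1, P2, P3, P4, P5}: service 230 + fixed 206 = 436
No other subset beats 320.

Open P1, P3 and P4; minimum total cost 320.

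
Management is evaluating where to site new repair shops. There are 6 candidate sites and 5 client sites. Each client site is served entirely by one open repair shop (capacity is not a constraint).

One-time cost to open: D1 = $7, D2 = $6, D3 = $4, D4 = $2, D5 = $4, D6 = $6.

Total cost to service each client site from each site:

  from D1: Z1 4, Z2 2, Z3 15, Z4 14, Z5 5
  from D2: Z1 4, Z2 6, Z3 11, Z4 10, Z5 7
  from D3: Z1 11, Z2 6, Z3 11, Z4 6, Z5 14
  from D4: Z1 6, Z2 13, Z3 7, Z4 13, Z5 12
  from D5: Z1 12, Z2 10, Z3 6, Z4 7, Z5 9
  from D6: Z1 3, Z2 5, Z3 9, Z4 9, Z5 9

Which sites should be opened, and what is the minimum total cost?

For any fixed open set, each client site goes to its cheapest open site; total = fixed + service.
{D1, D5}: Z1→D1 4, Z2→D1 2, Z3→D5 6, Z4→D5 7, Z5→D1 5. Service 24; fixed 11; total 35.
{D1, D3, D4}: Z1→D1 4, Z2→D1 2, Z3→D4 7, Z4→D3 6, Z5→D1 5. Service 24; fixed 13; total 37.
{D1, D4, D5}: service 24 + fixed 13 = 37
{D1, D2, D3, D4, D5, D6}: Z1→D6 3, Z2→D1 2, Z3→D5 6, Z4→D3 6, Z5→D1 5. Service 22; fixed 29; total 51.
No other subset beats 35.

Open D1 and D5; minimum total cost 35.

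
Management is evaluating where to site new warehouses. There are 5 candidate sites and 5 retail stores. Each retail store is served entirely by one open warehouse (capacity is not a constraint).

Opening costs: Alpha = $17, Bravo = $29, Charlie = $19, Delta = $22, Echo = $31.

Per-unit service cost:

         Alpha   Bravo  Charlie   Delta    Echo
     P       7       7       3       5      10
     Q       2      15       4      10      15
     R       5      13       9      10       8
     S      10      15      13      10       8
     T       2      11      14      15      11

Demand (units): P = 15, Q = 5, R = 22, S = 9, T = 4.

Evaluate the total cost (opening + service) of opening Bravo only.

Total cost: 674

Each retail store is assigned to its cheapest site among the open ones.
{Bravo}: P→Bravo 7·15=105, Q→Bravo 15·5=75, R→Bravo 13·22=286, S→Bravo 15·9=135, T→Bravo 11·4=44. Service 645; fixed 29; total 674.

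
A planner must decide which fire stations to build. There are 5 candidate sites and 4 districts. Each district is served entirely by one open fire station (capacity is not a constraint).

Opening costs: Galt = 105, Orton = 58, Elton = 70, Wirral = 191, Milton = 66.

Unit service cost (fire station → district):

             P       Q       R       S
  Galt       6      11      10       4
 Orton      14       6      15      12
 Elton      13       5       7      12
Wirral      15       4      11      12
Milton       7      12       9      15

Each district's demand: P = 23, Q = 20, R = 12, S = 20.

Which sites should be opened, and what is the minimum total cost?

Open Galt and Elton; minimum total cost 577.

For any fixed open set, each district goes to its cheapest open site; total = fixed + service.
{Galt, Elton}: P→Galt 6·23=138, Q→Elton 5·20=100, R→Elton 7·12=84, S→Galt 4·20=80. Service 402; fixed 175; total 577.
{Galt, Orton}: P→Galt 6·23=138, Q→Orton 6·20=120, R→Galt 10·12=120, S→Galt 4·20=80. Service 458; fixed 163; total 621.
{Galt, Orton, Elton}: service 402 + fixed 233 = 635
{Galt, Orton, Elton, Wirral, Milton}: service 382 + fixed 490 = 872
No other subset beats 577.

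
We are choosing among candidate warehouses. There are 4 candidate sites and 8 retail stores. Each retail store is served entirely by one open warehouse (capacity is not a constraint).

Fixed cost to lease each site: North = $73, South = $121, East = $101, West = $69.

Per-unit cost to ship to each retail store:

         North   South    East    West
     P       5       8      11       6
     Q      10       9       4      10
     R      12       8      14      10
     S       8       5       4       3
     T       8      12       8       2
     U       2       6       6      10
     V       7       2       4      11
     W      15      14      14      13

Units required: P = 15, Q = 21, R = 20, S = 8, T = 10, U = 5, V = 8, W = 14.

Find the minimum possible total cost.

Minimum total cost: 832

For any fixed open set, each retail store goes to its cheapest open site; total = fixed + service.
{East, West}: P→West 6·15=90, Q→East 4·21=84, R→West 10·20=200, S→West 3·8=24, T→West 2·10=20, U→East 6·5=30, V→East 4·8=32, W→West 13·14=182. Service 662; fixed 170; total 832.
{North, East, West}: service 627 + fixed 243 = 870
{South, East, West}: service 606 + fixed 291 = 897
{North, South, East, West}: service 571 + fixed 364 = 935
No other subset beats 832.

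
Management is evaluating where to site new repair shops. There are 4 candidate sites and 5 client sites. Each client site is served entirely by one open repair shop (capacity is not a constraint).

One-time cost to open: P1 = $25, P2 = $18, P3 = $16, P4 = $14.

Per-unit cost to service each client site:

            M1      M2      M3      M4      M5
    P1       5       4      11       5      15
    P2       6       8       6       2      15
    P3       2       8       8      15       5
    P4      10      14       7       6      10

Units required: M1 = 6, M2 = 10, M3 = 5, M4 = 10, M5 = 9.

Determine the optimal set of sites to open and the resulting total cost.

Open P1, P2 and P3; minimum total cost 206.

For any fixed open set, each client site goes to its cheapest open site; total = fixed + service.
{P1, P2, P3}: M1→P3 2·6=12, M2→P1 4·10=40, M3→P2 6·5=30, M4→P2 2·10=20, M5→P3 5·9=45. Service 147; fixed 59; total 206.
{P1, P2, P3, P4}: M1→P3 2·6=12, M2→P1 4·10=40, M3→P2 6·5=30, M4→P2 2·10=20, M5→P3 5·9=45. Service 147; fixed 73; total 220.
{P2, P3}: service 187 + fixed 34 = 221
{P4}: service 385 + fixed 14 = 399
No other subset beats 206.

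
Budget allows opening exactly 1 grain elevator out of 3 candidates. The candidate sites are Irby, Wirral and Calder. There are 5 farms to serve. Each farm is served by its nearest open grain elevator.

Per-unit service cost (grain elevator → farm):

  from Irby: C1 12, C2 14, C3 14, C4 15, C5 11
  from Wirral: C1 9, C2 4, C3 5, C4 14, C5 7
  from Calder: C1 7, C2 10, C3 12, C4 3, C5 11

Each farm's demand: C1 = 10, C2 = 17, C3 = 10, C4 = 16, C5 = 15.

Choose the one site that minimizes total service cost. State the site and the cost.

With exactly 1 open, each farm uses its cheapest among the chosen.
{Wirral}: C1→Wirral 9·10=90, C2→Wirral 4·17=68, C3→Wirral 5·10=50, C4→Wirral 14·16=224, C5→Wirral 7·15=105. Service cost 537.
{Calder}: service cost 573
{Irby}: service cost 903
Among all 3 size-1 choices, {Wirral} is lowest.

Choose Wirral only; total service cost 537.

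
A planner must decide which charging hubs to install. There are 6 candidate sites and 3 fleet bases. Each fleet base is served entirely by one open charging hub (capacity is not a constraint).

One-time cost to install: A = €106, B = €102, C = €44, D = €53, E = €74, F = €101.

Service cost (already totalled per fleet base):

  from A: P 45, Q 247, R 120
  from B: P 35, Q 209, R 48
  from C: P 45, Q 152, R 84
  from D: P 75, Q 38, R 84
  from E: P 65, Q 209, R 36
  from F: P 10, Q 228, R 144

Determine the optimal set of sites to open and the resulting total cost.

Open D only; minimum total cost 250.

For any fixed open set, each fleet base goes to its cheapest open site; total = fixed + service.
{D}: P→D 75, Q→D 38, R→D 84. Service 197; fixed 53; total 250.
{C, D}: service 167 + fixed 97 = 264
{D, E}: P→E 65, Q→D 38, R→E 36. Service 139; fixed 127; total 266.
{A, B, C, D, E, F}: P→F 10, Q→D 38, R→E 36. Service 84; fixed 480; total 564.
No other subset beats 250.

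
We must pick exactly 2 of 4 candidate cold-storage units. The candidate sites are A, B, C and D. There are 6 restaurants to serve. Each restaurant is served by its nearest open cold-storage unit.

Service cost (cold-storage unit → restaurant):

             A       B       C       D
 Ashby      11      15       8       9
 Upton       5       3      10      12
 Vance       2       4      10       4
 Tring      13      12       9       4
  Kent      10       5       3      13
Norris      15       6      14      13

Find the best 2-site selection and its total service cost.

Choose B and D; total service cost 31.

With exactly 2 open, each restaurant uses its cheapest among the chosen.
{B, D}: Ashby→D 9, Upton→B 3, Vance→B 4, Tring→D 4, Kent→B 5, Norris→B 6. Service cost 31.
{B, C}: service cost 33
{A, B}: service cost 39
Among all 6 size-2 choices, {B, D} is lowest.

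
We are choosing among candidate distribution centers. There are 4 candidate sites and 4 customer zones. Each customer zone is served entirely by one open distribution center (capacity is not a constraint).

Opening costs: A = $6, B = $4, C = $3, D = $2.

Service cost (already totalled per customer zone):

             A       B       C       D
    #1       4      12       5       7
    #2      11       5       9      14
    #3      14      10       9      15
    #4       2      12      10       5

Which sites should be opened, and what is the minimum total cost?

Open A and B; minimum total cost 31.

For any fixed open set, each customer zone goes to its cheapest open site; total = fixed + service.
{A, B}: #1→A 4, #2→B 5, #3→B 10, #4→A 2. Service 21; fixed 10; total 31.
{A, B, C}: #1→A 4, #2→B 5, #3→C 9, #4→A 2. Service 20; fixed 13; total 33.
{A, B, D}: #1→A 4, #2→B 5, #3→B 10, #4→A 2. Service 21; fixed 12; total 33.
{A, B, C, D}: #1→A 4, #2→B 5, #3→C 9, #4→A 2. Service 20; fixed 15; total 35.
No other subset beats 31.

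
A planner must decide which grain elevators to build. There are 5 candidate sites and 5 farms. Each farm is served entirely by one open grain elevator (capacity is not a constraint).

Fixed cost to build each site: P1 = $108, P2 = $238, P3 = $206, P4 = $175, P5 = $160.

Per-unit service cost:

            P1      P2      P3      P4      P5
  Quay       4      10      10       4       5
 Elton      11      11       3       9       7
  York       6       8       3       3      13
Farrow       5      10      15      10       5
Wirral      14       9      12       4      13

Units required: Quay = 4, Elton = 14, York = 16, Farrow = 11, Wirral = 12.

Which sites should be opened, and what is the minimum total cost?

For any fixed open set, each farm goes to its cheapest open site; total = fixed + service.
{P4}: Quay→P4 4·4=16, Elton→P4 9·14=126, York→P4 3·16=48, Farrow→P4 10·11=110, Wirral→P4 4·12=48. Service 348; fixed 175; total 523.
{P1, P4}: service 293 + fixed 283 = 576
{P1}: service 489 + fixed 108 = 597
{P1, P2, P3, P4, P5}: Quay→P1 4·4=16, Elton→P3 3·14=42, York→P3 3·16=48, Farrow→P1 5·11=55, Wirral→P4 4·12=48. Service 209; fixed 887; total 1096.
No other subset beats 523.

Open P4 only; minimum total cost 523.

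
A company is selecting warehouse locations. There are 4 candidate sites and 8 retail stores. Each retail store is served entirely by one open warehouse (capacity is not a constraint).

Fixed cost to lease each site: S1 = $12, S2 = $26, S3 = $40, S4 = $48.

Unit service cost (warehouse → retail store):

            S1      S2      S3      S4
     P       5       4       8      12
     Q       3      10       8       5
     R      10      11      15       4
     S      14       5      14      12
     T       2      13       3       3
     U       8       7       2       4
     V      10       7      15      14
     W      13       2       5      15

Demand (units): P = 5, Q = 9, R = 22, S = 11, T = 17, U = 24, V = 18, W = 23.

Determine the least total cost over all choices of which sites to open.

For any fixed open set, each retail store goes to its cheapest open site; total = fixed + service.
{S1, S2, S3, S4}: P→S2 4·5=20, Q→S1 3·9=27, R→S4 4·22=88, S→S2 5·11=55, T→S1 2·17=34, U→S3 2·24=48, V→S2 7·18=126, W→S2 2·23=46. Service 444; fixed 126; total 570.
{S1, S2, S4}: service 492 + fixed 86 = 578
{S2, S3, S4}: service 479 + fixed 114 = 593
{S1}: P→S1 5·5=25, Q→S1 3·9=27, R→S1 10·22=220, S→S1 14·11=154, T→S1 2·17=34, U→S1 8·24=192, V→S1 10·18=180, W→S1 13·23=299. Service 1131; fixed 12; total 1143.
(All 15 nonempty subsets were checked; S1, S2, S3 and S4 is lowest.)

Minimum total cost: 570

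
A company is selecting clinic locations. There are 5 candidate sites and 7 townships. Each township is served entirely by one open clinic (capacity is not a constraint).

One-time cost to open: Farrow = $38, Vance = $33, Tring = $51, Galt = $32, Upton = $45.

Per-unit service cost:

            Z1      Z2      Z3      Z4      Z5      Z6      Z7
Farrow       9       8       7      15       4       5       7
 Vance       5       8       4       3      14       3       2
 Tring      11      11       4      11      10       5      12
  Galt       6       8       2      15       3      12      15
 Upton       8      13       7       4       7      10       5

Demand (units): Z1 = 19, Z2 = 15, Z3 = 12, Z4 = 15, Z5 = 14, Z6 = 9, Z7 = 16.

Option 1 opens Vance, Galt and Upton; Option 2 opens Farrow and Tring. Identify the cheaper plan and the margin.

Option 1 is cheaper by 311.

Option 1: {Vance, Galt, Upton}: Z1→Vance 5·19=95, Z2→Vance 8·15=120, Z3→Galt 2·12=24, Z4→Vance 3·15=45, Z5→Galt 3·14=42, Z6→Vance 3·9=27, Z7→Vance 2·16=32. Service 385; fixed 110; total 495.
Option 2: {Farrow, Tring}: Z1→Farrow 9·19=171, Z2→Farrow 8·15=120, Z3→Tring 4·12=48, Z4→Tring 11·15=165, Z5→Farrow 4·14=56, Z6→Farrow 5·9=45, Z7→Farrow 7·16=112. Service 717; fixed 89; total 806.
Difference: |495 − 806| = 311.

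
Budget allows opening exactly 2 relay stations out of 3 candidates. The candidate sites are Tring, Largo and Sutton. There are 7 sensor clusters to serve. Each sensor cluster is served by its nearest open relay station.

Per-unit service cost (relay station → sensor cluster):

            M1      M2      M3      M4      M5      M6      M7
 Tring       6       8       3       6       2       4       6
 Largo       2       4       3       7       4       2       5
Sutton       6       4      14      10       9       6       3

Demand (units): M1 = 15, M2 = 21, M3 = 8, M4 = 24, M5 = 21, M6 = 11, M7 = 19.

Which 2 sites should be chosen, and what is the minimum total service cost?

With exactly 2 open, each sensor cluster uses its cheapest among the chosen.
{Tring, Largo}: M1→Largo 2·15=30, M2→Largo 4·21=84, M3→Tring 3·8=24, M4→Tring 6·24=144, M5→Tring 2·21=42, M6→Largo 2·11=22, M7→Largo 5·19=95. Service cost 441.
{Largo, Sutton}: service cost 469
{Tring, Sutton}: service cost 485
Among all 3 size-2 choices, {Tring, Largo} is lowest.

Choose Tring and Largo; total service cost 441.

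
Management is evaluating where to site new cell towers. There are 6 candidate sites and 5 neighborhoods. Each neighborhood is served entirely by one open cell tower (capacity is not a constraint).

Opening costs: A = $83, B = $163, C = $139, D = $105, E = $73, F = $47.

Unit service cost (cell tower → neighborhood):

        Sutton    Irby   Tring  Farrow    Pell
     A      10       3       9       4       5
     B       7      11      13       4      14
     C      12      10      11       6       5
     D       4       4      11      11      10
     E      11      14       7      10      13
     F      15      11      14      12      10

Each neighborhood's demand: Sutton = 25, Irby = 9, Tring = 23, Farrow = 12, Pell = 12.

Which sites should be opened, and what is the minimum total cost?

For any fixed open set, each neighborhood goes to its cheapest open site; total = fixed + service.
{A, D}: Sutton→D 4·25=100, Irby→A 3·9=27, Tring→A 9·23=207, Farrow→A 4·12=48, Pell→A 5·12=60. Service 442; fixed 188; total 630.
{A, D, E}: service 396 + fixed 261 = 657
{A}: service 592 + fixed 83 = 675
{A, B, C, D, E, F}: service 396 + fixed 610 = 1006
No other subset beats 630.

Open A and D; minimum total cost 630.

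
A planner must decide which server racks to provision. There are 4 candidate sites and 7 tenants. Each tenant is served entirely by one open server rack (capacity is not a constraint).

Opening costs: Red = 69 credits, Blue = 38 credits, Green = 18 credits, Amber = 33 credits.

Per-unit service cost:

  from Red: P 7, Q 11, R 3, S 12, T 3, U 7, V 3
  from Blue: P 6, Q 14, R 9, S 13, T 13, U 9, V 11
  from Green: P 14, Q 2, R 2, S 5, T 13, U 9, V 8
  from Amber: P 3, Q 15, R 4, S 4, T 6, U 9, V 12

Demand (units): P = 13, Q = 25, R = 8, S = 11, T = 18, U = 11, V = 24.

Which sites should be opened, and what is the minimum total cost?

Open Red, Green and Amber; minimum total cost 472.

For any fixed open set, each tenant goes to its cheapest open site; total = fixed + service.
{Red, Green, Amber}: P→Amber 3·13=39, Q→Green 2·25=50, R→Green 2·8=16, S→Amber 4·11=44, T→Red 3·18=54, U→Red 7·11=77, V→Red 3·24=72. Service 352; fixed 120; total 472.
{Red, Green}: P→Red 7·13=91, Q→Green 2·25=50, R→Green 2·8=16, S→Green 5·11=55, T→Red 3·18=54, U→Red 7·11=77, V→Red 3·24=72. Service 415; fixed 87; total 502.
{Red, Blue, Green, Amber}: P→Amber 3·13=39, Q→Green 2·25=50, R→Green 2·8=16, S→Amber 4·11=44, T→Red 3·18=54, U→Red 7·11=77, V→Red 3·24=72. Service 352; fixed 158; total 510.
{Green}: service 828 + fixed 18 = 846
No other subset beats 472.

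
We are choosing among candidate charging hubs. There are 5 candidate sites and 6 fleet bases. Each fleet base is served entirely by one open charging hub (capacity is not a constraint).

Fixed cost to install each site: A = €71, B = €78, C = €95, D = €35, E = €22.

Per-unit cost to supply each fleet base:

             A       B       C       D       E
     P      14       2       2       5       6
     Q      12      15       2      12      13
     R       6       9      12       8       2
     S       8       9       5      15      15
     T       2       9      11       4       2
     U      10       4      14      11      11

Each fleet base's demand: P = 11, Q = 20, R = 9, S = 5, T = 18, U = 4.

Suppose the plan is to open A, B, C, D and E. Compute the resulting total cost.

Each fleet base is assigned to its cheapest site among the open ones.
{A, B, C, D, E}: P→B 2·11=22, Q→C 2·20=40, R→E 2·9=18, S→C 5·5=25, T→A 2·18=36, U→B 4·4=16. Service 157; fixed 301; total 458.

Total cost: 458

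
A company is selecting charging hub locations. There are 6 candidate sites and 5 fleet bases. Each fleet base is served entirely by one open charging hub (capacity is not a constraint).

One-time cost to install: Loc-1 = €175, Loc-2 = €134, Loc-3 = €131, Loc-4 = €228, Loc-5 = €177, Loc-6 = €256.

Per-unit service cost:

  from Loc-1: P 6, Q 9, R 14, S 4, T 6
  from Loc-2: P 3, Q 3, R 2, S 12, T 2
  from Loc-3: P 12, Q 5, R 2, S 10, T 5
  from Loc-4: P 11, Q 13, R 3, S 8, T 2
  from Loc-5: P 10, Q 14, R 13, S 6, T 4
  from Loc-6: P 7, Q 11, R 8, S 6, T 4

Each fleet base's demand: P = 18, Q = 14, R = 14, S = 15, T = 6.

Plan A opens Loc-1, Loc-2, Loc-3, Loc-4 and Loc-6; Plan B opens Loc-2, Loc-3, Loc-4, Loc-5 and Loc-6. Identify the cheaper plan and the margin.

Plan A is cheaper by 32.

Plan A: {Loc-1, Loc-2, Loc-3, Loc-4, Loc-6}: P→Loc-2 3·18=54, Q→Loc-2 3·14=42, R→Loc-2 2·14=28, S→Loc-1 4·15=60, T→Loc-2 2·6=12. Service 196; fixed 924; total 1120.
Plan B: {Loc-2, Loc-3, Loc-4, Loc-5, Loc-6}: P→Loc-2 3·18=54, Q→Loc-2 3·14=42, R→Loc-2 2·14=28, S→Loc-5 6·15=90, T→Loc-2 2·6=12. Service 226; fixed 926; total 1152.
Difference: |1120 − 1152| = 32.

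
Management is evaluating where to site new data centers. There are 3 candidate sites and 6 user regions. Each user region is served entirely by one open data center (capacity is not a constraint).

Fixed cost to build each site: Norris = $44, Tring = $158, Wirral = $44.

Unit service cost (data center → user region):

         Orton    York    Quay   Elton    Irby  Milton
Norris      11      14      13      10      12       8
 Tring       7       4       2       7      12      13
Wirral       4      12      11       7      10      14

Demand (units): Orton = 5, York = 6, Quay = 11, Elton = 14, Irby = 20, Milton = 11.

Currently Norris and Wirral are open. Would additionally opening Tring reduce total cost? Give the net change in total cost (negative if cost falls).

Current service cost with {Norris, Wirral}: 599.
Adding Tring: each user region re-picks its cheapest; new service cost 452, saving 147.
Extra fixed cost: 158. Net change = 158 − 147 = 11.
(Totals: 687 → 698.)

No — net change +11 (cost rises by 11).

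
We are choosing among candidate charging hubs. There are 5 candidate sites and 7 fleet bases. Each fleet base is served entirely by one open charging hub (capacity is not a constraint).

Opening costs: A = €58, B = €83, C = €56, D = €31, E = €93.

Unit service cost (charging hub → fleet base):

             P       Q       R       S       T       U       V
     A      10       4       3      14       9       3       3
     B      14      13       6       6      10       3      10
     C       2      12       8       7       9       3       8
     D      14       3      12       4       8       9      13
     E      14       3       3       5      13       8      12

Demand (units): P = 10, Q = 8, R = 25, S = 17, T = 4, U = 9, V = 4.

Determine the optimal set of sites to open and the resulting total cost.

For any fixed open set, each fleet base goes to its cheapest open site; total = fixed + service.
{A, C, D}: P→C 2·10=20, Q→D 3·8=24, R→A 3·25=75, S→D 4·17=68, T→D 8·4=32, U→A 3·9=27, V→A 3·4=12. Service 258; fixed 145; total 403.
{A, D}: P→A 10·10=100, Q→D 3·8=24, R→A 3·25=75, S→D 4·17=68, T→D 8·4=32, U→A 3·9=27, V→A 3·4=12. Service 338; fixed 89; total 427.
{A, C}: service 321 + fixed 114 = 435
{A, B, C, D, E}: P→C 2·10=20, Q→D 3·8=24, R→A 3·25=75, S→D 4·17=68, T→D 8·4=32, U→A 3·9=27, V→A 3·4=12. Service 258; fixed 321; total 579.
No other subset beats 403.

Open A, C and D; minimum total cost 403.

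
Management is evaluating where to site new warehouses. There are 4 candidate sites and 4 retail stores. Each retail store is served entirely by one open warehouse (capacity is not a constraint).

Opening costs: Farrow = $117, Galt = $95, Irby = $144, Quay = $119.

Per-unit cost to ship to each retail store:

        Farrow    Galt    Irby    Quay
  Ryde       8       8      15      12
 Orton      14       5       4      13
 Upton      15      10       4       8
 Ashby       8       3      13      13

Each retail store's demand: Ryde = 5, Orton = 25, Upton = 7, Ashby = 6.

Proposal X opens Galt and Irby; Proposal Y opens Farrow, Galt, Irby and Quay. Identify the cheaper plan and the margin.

Proposal X is cheaper by 236.

Proposal X: {Galt, Irby}: Ryde→Galt 8·5=40, Orton→Irby 4·25=100, Upton→Irby 4·7=28, Ashby→Galt 3·6=18. Service 186; fixed 239; total 425.
Proposal Y: {Farrow, Galt, Irby, Quay}: Ryde→Farrow 8·5=40, Orton→Irby 4·25=100, Upton→Irby 4·7=28, Ashby→Galt 3·6=18. Service 186; fixed 475; total 661.
Difference: |425 − 661| = 236.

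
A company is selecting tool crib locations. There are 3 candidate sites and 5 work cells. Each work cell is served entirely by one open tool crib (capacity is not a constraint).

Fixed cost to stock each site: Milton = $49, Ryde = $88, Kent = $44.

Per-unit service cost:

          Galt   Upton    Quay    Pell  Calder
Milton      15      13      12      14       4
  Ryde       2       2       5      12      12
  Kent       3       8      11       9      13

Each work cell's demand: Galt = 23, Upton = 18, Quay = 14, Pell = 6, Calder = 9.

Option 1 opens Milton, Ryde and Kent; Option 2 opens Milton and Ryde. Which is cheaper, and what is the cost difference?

Option 2 is cheaper by 26.

Option 1: {Milton, Ryde, Kent}: Galt→Ryde 2·23=46, Upton→Ryde 2·18=36, Quay→Ryde 5·14=70, Pell→Kent 9·6=54, Calder→Milton 4·9=36. Service 242; fixed 181; total 423.
Option 2: {Milton, Ryde}: Galt→Ryde 2·23=46, Upton→Ryde 2·18=36, Quay→Ryde 5·14=70, Pell→Ryde 12·6=72, Calder→Milton 4·9=36. Service 260; fixed 137; total 397.
Difference: |423 − 397| = 26.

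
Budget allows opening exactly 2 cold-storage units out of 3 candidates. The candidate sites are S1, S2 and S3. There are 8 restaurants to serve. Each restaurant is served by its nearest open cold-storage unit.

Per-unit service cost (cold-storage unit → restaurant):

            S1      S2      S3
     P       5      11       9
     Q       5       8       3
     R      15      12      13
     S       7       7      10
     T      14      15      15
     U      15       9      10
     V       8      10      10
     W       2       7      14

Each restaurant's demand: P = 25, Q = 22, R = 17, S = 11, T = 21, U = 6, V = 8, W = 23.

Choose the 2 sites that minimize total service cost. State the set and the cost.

Choose S1 and S3; total service cost 953.

With exactly 2 open, each restaurant uses its cheapest among the chosen.
{S1, S3}: P→S1 5·25=125, Q→S3 3·22=66, R→S3 13·17=221, S→S1 7·11=77, T→S1 14·21=294, U→S3 10·6=60, V→S1 8·8=64, W→S1 2·23=46. Service cost 953.
{S1, S2}: service cost 974
{S2, S3}: service cost 1182
Among all 3 size-2 choices, {S1, S3} is lowest.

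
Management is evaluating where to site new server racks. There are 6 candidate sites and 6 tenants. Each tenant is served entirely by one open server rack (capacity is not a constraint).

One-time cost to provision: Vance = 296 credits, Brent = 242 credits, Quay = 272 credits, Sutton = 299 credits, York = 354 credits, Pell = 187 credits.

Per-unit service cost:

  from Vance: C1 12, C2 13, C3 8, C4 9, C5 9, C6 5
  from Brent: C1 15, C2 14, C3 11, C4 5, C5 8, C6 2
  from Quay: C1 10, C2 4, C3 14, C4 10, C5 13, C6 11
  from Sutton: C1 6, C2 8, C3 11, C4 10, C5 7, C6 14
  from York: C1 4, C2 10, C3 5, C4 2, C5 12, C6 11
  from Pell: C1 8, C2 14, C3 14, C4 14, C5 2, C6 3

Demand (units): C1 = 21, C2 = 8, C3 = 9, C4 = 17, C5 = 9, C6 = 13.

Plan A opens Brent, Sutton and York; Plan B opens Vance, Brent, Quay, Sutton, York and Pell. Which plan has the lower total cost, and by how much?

Plan A is cheaper by 678.

Plan A: {Brent, Sutton, York}: C1→York 4·21=84, C2→Sutton 8·8=64, C3→York 5·9=45, C4→York 2·17=34, C5→Sutton 7·9=63, C6→Brent 2·13=26. Service 316; fixed 895; total 1211.
Plan B: {Vance, Brent, Quay, Sutton, York, Pell}: C1→York 4·21=84, C2→Quay 4·8=32, C3→York 5·9=45, C4→York 2·17=34, C5→Pell 2·9=18, C6→Brent 2·13=26. Service 239; fixed 1650; total 1889.
Difference: |1211 − 1889| = 678.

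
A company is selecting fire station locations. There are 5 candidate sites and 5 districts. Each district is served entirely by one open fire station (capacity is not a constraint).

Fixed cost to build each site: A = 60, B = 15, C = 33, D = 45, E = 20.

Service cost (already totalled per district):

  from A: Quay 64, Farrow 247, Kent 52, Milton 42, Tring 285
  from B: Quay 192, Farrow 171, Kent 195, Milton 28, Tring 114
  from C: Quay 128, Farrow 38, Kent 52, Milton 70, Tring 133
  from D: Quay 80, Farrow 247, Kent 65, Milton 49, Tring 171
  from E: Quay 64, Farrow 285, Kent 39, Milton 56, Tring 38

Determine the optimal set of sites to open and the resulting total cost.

Open B, C and E; minimum total cost 275.

For any fixed open set, each district goes to its cheapest open site; total = fixed + service.
{B, C, E}: Quay→E 64, Farrow→C 38, Kent→E 39, Milton→B 28, Tring→E 38. Service 207; fixed 68; total 275.
{C, E}: service 235 + fixed 53 = 288
{B, C, D, E}: service 207 + fixed 113 = 320
{A, B, C, D, E}: service 207 + fixed 173 = 380
No other subset beats 275.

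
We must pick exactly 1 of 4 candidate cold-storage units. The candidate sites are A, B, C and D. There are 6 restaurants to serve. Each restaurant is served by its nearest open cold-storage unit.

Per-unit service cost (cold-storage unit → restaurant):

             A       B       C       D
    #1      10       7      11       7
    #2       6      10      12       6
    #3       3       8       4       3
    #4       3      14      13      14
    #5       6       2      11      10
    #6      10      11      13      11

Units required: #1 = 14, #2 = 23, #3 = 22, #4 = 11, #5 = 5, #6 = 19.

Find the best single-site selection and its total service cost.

Choose A only; total service cost 597.

With exactly 1 open, each restaurant uses its cheapest among the chosen.
{A}: #1→A 10·14=140, #2→A 6·23=138, #3→A 3·22=66, #4→A 3·11=33, #5→A 6·5=30, #6→A 10·19=190. Service cost 597.
{D}: service cost 715
{B}: service cost 877
Among all 4 size-1 choices, {A} is lowest.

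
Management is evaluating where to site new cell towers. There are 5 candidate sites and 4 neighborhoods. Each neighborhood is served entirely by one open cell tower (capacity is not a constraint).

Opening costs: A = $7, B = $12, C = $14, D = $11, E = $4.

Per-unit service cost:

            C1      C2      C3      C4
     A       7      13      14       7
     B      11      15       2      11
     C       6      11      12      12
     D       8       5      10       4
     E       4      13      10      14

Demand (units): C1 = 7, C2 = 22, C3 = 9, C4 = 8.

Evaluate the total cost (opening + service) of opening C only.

Total cost: 502

Each neighborhood is assigned to its cheapest site among the open ones.
{C}: C1→C 6·7=42, C2→C 11·22=242, C3→C 12·9=108, C4→C 12·8=96. Service 488; fixed 14; total 502.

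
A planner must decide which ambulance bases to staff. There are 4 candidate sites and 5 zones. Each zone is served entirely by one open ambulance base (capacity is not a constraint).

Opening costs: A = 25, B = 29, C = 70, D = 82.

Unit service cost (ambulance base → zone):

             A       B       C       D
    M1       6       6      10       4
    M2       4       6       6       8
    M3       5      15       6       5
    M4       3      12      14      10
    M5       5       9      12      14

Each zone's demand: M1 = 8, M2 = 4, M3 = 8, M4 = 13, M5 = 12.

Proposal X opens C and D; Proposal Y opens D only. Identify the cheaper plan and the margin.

Proposal Y is cheaper by 38.

Proposal X: {C, D}: M1→D 4·8=32, M2→C 6·4=24, M3→D 5·8=40, M4→D 10·13=130, M5→C 12·12=144. Service 370; fixed 152; total 522.
Proposal Y: {D}: M1→D 4·8=32, M2→D 8·4=32, M3→D 5·8=40, M4→D 10·13=130, M5→D 14·12=168. Service 402; fixed 82; total 484.
Difference: |522 − 484| = 38.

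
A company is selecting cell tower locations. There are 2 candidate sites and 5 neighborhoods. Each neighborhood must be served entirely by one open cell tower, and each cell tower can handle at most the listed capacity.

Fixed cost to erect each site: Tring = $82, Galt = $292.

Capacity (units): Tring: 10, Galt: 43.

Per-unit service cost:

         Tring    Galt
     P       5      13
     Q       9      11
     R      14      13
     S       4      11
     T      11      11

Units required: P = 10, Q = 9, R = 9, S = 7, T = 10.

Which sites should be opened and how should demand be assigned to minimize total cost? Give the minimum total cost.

Minimum total cost: 827

Open {Tring, Galt}: P→Tring 5·10=50, Q→Galt 11·9=99, R→Galt 13·9=117, S→Galt 11·7=77, T→Galt 11·10=110.
Loads: Tring carries 10/10, Galt carries 35/43. Service 453; fixed 374; total 827.
Next best feasible plan costs 858.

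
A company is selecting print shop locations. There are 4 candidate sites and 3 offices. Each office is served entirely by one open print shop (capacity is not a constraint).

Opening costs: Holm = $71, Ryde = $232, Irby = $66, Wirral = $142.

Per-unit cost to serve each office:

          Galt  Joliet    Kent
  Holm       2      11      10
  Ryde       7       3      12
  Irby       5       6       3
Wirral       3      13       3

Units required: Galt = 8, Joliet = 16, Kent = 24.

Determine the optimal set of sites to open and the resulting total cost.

Open Irby only; minimum total cost 274.

For any fixed open set, each office goes to its cheapest open site; total = fixed + service.
{Irby}: Galt→Irby 5·8=40, Joliet→Irby 6·16=96, Kent→Irby 3·24=72. Service 208; fixed 66; total 274.
{Holm, Irby}: Galt→Holm 2·8=16, Joliet→Irby 6·16=96, Kent→Irby 3·24=72. Service 184; fixed 137; total 321.
{Irby, Wirral}: service 192 + fixed 208 = 400
{Holm, Ryde, Irby, Wirral}: Galt→Holm 2·8=16, Joliet→Ryde 3·16=48, Kent→Irby 3·24=72. Service 136; fixed 511; total 647.
(All 15 nonempty subsets were checked; Irby only is lowest.)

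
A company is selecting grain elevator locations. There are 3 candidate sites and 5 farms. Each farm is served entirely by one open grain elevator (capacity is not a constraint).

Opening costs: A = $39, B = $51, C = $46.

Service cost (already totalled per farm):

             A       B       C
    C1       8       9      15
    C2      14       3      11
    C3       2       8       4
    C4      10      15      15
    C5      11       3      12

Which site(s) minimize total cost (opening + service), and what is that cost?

For any fixed open set, each farm goes to its cheapest open site; total = fixed + service.
{A}: C1→A 8, C2→A 14, C3→A 2, C4→A 10, C5→A 11. Service 45; fixed 39; total 84.
{B}: C1→B 9, C2→B 3, C3→B 8, C4→B 15, C5→B 3. Service 38; fixed 51; total 89.
{C}: C1→C 15, C2→C 11, C3→C 4, C4→C 15, C5→C 12. Service 57; fixed 46; total 103.
{A, B, C}: service 26 + fixed 136 = 162
No other subset beats 84.

Open A only; minimum total cost 84.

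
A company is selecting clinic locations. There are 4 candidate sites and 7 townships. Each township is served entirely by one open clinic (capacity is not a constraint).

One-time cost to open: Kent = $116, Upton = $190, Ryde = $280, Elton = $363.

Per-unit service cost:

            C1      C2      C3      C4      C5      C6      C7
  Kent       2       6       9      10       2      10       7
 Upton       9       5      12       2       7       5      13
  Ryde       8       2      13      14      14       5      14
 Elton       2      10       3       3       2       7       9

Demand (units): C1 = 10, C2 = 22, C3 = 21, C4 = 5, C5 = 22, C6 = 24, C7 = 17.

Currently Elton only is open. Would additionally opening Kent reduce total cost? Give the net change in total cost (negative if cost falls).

Current service cost with {Elton}: 683.
Adding Kent: each township re-picks its cheapest; new service cost 561, saving 122.
Extra fixed cost: 116. Net change = 116 − 122 = -6.
(Totals: 1046 → 1040.)

Yes — net change −6 (cost falls by 6).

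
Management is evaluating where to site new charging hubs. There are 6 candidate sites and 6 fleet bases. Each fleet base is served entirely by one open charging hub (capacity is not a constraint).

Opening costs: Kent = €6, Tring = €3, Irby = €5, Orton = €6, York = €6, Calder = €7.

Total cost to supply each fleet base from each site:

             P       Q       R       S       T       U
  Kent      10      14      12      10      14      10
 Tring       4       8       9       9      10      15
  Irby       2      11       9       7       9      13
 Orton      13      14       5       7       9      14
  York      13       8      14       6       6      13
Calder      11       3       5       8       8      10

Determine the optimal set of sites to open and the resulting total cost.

For any fixed open set, each fleet base goes to its cheapest open site; total = fixed + service.
{Irby, Calder}: P→Irby 2, Q→Calder 3, R→Calder 5, S→Irby 7, T→Calder 8, U→Calder 10. Service 35; fixed 12; total 47.
{Tring, Calder}: service 38 + fixed 10 = 48
{Tring, Irby, Calder}: P→Irby 2, Q→Calder 3, R→Calder 5, S→Irby 7, T→Calder 8, U→Calder 10. Service 35; fixed 15; total 50.
{Kent, Tring, Irby, Orton, York, Calder}: service 32 + fixed 33 = 65
No other subset beats 47.

Open Irby and Calder; minimum total cost 47.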